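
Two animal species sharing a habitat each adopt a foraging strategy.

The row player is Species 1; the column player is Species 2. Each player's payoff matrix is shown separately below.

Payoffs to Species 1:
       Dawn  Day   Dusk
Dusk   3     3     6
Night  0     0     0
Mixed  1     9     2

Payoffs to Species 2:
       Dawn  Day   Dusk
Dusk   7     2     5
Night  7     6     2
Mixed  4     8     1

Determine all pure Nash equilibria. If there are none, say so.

The pure Nash equilibria are (Dusk, Dawn) and (Mixed, Day).

(Dusk, Dawn): Species 1 gets 3, best alternative 1; Species 2 gets 7, best alternative 5. No profitable deviation — NE.
(Dusk, Day): Species 1 can switch to Mixed (3 → 9). Not NE.
(Dusk, Dusk): Species 2 can switch to Dawn (5 → 7). Not NE.
(Night, Dawn): Species 1 can switch to Dusk (0 → 3). Not NE.
(Night, Day): Species 1 can switch to Dusk (0 → 3). Not NE.
(Night, Dusk): Species 1 can switch to Dusk (0 → 6). Not NE.
(Mixed, Dawn): Species 1 can switch to Dusk (1 → 3). Not NE.
(Mixed, Day): Species 1 gets 9, best alternative 3; Species 2 gets 8, best alternative 4. No profitable deviation — NE.
(Mixed, Dusk): Species 1 can switch to Dusk (2 → 6). Not NE.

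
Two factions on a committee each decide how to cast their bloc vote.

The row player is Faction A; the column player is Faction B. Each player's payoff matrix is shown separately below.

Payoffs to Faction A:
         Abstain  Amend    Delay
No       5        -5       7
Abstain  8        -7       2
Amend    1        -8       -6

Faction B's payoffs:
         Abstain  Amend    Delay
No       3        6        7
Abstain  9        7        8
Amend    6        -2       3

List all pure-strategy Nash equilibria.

The pure Nash equilibria are (No, Delay) and (Abstain, Abstain).

Faction A against Abstain: payoffs 5, 8, 1 → best response Abstain.
Faction A against Amend: payoffs -5, -7, -8 → best response No.
Faction A against Delay: payoffs 7, 2, -6 → best response No.
Faction B against No: payoffs 3, 6, 7 → best response Delay.
Faction B against Abstain: payoffs 9, 7, 8 → best response Abstain.
Faction B against Amend: payoffs 6, -2, 3 → best response Abstain.
Mutual best responses: (No, Delay); (Abstain, Abstain).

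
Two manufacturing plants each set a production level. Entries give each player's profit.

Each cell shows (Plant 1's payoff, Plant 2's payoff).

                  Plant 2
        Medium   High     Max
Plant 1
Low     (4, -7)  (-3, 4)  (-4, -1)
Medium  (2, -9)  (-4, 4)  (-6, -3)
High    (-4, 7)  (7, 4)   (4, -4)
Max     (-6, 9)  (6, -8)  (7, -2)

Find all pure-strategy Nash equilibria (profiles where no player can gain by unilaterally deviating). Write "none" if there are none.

Check each profile: it is a Nash equilibrium iff no player can strictly gain by switching unilaterally.
(Low, Medium): Plant 2 can switch to High (-7 → 4). Not NE.
(Low, High): Plant 1 can switch to High (-3 → 7). Not NE.
(Low, Max): Plant 1 can switch to High (-4 → 4). Not NE.
(Medium, Medium): Plant 1 can switch to Low (2 → 4). Not NE.
(Medium, High): Plant 1 can switch to Low (-4 → -3). Not NE.
(Medium, Max): Plant 1 can switch to Low (-6 → -4). Not NE.
(The remaining 6 profiles each have a profitable deviation by the same check.)

There is no pure-strategy Nash equilibrium.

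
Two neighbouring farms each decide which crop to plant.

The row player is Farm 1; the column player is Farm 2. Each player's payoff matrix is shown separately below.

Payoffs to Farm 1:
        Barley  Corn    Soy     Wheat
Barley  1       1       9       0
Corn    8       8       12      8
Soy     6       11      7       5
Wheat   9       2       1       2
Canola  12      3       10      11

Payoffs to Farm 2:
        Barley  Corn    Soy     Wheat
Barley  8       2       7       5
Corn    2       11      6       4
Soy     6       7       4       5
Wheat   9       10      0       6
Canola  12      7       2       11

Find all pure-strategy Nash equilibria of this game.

Mark each player's best response to every combination of opponents' strategies; a profile where every player is best-responding is a pure Nash equilibrium.
Farm 1 against Barley: payoffs 1, 8, 6, 9, 12 → best response Canola.
Farm 1 against Corn: payoffs 1, 8, 11, 2, 3 → best response Soy.
Farm 1 against Soy: payoffs 9, 12, 7, 1, 10 → best response Corn.
Farm 1 against Wheat: payoffs 0, 8, 5, 2, 11 → best response Canola.
Farm 2 against Barley: payoffs 8, 2, 7, 5 → best response Barley.
Farm 2 against Corn: payoffs 2, 11, 6, 4 → best response Corn.
Farm 2 against Soy: payoffs 6, 7, 4, 5 → best response Corn.
Farm 2 against Wheat: payoffs 9, 10, 0, 6 → best response Corn.
Farm 2 against Canola: payoffs 12, 7, 2, 11 → best response Barley.
Mutual best responses: (Soy, Corn); (Canola, Barley).

The pure Nash equilibria are (Soy, Corn), (Canola, Barley).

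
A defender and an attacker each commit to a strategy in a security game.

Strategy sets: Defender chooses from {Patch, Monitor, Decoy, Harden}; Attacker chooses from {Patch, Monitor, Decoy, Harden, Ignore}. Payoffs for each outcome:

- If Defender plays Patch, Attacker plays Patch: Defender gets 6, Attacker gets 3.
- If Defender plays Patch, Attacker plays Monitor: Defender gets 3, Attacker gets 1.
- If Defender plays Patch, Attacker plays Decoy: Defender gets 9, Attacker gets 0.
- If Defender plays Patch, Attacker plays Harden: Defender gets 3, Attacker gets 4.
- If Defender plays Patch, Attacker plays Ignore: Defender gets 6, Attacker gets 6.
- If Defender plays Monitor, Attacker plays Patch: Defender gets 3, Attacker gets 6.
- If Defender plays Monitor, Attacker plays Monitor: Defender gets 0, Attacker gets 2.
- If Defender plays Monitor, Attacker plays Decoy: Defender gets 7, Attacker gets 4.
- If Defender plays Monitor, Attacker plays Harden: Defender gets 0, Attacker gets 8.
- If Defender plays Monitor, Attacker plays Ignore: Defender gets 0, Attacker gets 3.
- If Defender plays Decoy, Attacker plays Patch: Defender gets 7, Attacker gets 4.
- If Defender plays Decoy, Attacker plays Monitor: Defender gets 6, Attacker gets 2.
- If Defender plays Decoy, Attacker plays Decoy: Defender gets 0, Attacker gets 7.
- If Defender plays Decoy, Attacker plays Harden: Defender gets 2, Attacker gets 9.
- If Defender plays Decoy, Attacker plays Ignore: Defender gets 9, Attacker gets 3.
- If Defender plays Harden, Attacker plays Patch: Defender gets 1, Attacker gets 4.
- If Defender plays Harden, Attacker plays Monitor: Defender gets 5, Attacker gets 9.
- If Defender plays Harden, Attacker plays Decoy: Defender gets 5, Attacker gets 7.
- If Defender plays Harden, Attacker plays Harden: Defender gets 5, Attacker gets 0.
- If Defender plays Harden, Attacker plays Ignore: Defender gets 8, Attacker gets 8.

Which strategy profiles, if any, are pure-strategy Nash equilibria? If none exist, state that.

No pure-strategy Nash equilibrium.

Mark each player's best response to every combination of opponents' strategies; a profile where every player is best-responding is a pure Nash equilibrium.
Defender against Patch: payoffs 6, 3, 7, 1 → best response Decoy.
Defender against Monitor: payoffs 3, 0, 6, 5 → best response Decoy.
Defender against Decoy: payoffs 9, 7, 0, 5 → best response Patch.
Defender against Harden: payoffs 3, 0, 2, 5 → best response Harden.
Defender against Ignore: payoffs 6, 0, 9, 8 → best response Decoy.
Attacker against Patch: payoffs 3, 1, 0, 4, 6 → best response Ignore.
Attacker against Monitor: payoffs 6, 2, 4, 8, 3 → best response Harden.
Attacker against Decoy: payoffs 4, 2, 7, 9, 3 → best response Harden.
Attacker against Harden: payoffs 4, 9, 7, 0, 8 → best response Monitor.
No profile is a mutual best response for all players.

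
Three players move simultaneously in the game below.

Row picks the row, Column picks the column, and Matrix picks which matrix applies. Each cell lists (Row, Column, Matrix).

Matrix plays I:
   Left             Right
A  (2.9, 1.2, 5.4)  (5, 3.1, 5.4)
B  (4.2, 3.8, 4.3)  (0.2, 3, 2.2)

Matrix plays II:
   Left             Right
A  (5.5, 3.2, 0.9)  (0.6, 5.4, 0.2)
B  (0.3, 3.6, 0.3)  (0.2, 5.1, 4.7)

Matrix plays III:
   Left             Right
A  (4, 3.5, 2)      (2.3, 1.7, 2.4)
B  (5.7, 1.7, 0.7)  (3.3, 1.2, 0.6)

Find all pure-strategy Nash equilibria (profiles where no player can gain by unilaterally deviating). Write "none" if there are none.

(A, Right, I) and (B, Left, I)

Row against (Left, I): payoffs 2.9, 4.2 → best response B.
Row against (Left, II): payoffs 5.5, 0.3 → best response A.
Row against (Left, III): payoffs 4, 5.7 → best response B.
Row against (Right, I): payoffs 5, 0.2 → best response A.
Row against (Right, II): payoffs 0.6, 0.2 → best response A.
Row against (Right, III): payoffs 2.3, 3.3 → best response B.
Column against (A, I): payoffs 1.2, 3.1 → best response Right.
Column against (A, II): payoffs 3.2, 5.4 → best response Right.
Column against (A, III): payoffs 3.5, 1.7 → best response Left.
Column against (B, I): payoffs 3.8, 3 → best response Left.
Column against (B, II): payoffs 3.6, 5.1 → best response Right.
Column against (B, III): payoffs 1.7, 1.2 → best response Left.
Matrix against (A, Left): payoffs 5.4, 0.9, 2 → best response I.
Matrix against (A, Right): payoffs 5.4, 0.2, 2.4 → best response I.
Matrix against (B, Left): payoffs 4.3, 0.3, 0.7 → best response I.
Matrix against (B, Right): payoffs 2.2, 4.7, 0.6 → best response II.
Mutual best responses: (A, Right, I); (B, Left, I).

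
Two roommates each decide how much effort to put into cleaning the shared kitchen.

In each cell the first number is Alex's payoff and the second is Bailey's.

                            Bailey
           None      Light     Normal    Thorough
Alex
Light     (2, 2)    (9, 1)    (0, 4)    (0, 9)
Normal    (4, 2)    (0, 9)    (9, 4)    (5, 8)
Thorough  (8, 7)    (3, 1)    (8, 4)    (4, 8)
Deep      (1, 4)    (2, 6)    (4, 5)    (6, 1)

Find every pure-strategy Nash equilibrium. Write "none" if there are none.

(Light, None): Alex can switch to Normal (2 → 4). Not NE.
(Light, Light): Bailey can switch to None (1 → 2). Not NE.
(Light, Normal): Alex can switch to Normal (0 → 9). Not NE.
(Light, Thorough): Alex can switch to Normal (0 → 5). Not NE.
(Normal, None): Alex can switch to Thorough (4 → 8). Not NE.
(Normal, Light): Alex can switch to Light (0 → 9). Not NE.
(Normal, Normal): Bailey can switch to Light (4 → 9). Not NE.
(Normal, Thorough): Alex can switch to Deep (5 → 6). Not NE.
(Thorough, None): Bailey can switch to Thorough (7 → 8). Not NE.
(Thorough, Light): Alex can switch to Light (3 → 9). Not NE.
(The remaining 6 profiles each have a profitable deviation by the same check.)

none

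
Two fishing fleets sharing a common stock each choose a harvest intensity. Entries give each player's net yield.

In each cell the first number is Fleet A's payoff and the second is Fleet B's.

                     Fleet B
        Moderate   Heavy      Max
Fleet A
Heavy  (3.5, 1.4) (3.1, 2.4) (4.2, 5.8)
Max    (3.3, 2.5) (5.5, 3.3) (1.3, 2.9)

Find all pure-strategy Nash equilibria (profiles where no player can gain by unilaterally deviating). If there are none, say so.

Pure-strategy Nash equilibria: (Heavy, Max); (Max, Heavy)

Fleet A against Moderate: payoffs 3.5, 3.3 → best response Heavy.
Fleet A against Heavy: payoffs 3.1, 5.5 → best response Max.
Fleet A against Max: payoffs 4.2, 1.3 → best response Heavy.
Fleet B against Heavy: payoffs 1.4, 2.4, 5.8 → best response Max.
Fleet B against Max: payoffs 2.5, 3.3, 2.9 → best response Heavy.
Mutual best responses: (Heavy, Max); (Max, Heavy).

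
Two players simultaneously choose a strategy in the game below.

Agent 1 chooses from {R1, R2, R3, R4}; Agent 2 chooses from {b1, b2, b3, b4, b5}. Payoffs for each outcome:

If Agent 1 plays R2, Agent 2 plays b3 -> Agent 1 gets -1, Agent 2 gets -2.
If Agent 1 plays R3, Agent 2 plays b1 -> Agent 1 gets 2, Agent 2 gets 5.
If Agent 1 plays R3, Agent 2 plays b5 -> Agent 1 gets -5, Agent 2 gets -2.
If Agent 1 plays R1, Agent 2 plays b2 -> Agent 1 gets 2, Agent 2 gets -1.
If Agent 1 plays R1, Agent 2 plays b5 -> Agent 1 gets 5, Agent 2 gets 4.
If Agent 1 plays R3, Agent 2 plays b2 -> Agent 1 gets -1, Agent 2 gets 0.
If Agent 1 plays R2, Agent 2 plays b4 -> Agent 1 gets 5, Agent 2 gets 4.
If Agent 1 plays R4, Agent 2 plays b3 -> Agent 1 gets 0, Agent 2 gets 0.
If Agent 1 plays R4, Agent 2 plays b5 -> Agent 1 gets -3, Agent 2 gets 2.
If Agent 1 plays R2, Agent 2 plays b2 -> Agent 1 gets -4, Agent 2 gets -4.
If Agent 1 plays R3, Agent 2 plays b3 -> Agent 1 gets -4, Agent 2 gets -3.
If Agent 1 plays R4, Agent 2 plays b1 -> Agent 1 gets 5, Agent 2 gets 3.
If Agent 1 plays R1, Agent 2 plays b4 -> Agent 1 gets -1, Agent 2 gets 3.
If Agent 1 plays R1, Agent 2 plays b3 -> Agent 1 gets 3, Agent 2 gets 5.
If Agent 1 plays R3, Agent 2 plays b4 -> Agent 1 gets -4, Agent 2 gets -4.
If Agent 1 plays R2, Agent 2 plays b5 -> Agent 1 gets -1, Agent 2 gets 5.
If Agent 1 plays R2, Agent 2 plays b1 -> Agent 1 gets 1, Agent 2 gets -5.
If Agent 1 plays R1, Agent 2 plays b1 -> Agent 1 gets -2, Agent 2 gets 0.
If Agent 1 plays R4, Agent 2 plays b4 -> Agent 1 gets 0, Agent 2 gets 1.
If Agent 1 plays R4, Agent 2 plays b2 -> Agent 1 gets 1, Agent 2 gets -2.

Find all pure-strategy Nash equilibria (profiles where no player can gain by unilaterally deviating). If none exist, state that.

Pure-strategy Nash equilibria: (R1, b3) and (R4, b1)

Mark each player's best response to every combination of opponents' strategies; a profile where every player is best-responding is a pure Nash equilibrium.
Agent 1 against b1: payoffs -2, 1, 2, 5 → best response R4.
Agent 1 against b2: payoffs 2, -4, -1, 1 → best response R1.
Agent 1 against b3: payoffs 3, -1, -4, 0 → best response R1.
Agent 1 against b4: payoffs -1, 5, -4, 0 → best response R2.
Agent 1 against b5: payoffs 5, -1, -5, -3 → best response R1.
Agent 2 against R1: payoffs 0, -1, 5, 3, 4 → best response b3.
Agent 2 against R2: payoffs -5, -4, -2, 4, 5 → best response b5.
Agent 2 against R3: payoffs 5, 0, -3, -4, -2 → best response b1.
Agent 2 against R4: payoffs 3, -2, 0, 1, 2 → best response b1.
Mutual best responses: (R1, b3); (R4, b1).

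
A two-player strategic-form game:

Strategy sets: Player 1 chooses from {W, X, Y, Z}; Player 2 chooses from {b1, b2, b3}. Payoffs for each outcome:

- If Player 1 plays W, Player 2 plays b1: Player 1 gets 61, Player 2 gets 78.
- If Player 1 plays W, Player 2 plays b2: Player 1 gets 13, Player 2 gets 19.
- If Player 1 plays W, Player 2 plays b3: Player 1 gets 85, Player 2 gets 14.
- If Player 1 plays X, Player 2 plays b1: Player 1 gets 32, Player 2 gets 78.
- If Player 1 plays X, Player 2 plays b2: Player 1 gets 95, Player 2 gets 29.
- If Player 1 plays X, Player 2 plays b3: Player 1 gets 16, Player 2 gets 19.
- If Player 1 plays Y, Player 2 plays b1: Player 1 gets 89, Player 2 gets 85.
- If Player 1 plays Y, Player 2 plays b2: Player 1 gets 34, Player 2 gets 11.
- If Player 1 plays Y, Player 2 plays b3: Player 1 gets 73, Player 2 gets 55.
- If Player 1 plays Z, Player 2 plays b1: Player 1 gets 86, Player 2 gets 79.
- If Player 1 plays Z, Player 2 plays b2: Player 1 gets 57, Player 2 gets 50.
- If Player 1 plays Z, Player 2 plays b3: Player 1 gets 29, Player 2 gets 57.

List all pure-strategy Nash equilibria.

Pure NE: (Y, b1)

Player 1 against b1: payoffs 61, 32, 89, 86 → best response Y.
Player 1 against b2: payoffs 13, 95, 34, 57 → best response X.
Player 1 against b3: payoffs 85, 16, 73, 29 → best response W.
Player 2 against W: payoffs 78, 19, 14 → best response b1.
Player 2 against X: payoffs 78, 29, 19 → best response b1.
Player 2 against Y: payoffs 85, 11, 55 → best response b1.
Player 2 against Z: payoffs 79, 50, 57 → best response b1.
Mutual best responses: (Y, b1).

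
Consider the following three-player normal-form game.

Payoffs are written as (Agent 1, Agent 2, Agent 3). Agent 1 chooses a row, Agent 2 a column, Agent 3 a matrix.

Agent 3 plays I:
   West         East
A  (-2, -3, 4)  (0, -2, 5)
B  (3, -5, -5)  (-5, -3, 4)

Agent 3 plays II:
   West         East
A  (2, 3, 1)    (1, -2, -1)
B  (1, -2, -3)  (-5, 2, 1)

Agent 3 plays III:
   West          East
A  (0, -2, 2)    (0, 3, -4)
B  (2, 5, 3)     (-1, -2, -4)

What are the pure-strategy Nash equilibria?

Pure-strategy Nash equilibria: (A, East, I), (B, West, III)

(A, West, I): Agent 1 can switch to B (-2 → 3). Not NE.
(A, West, II): Agent 3 can switch to I (1 → 4). Not NE.
(A, West, III): Agent 1 can switch to B (0 → 2). Not NE.
(A, East, I): Agent 1 gets 0, best alternative -5; Agent 2 gets -2, best alternative -3; Agent 3 gets 5, best alternative -1. No profitable deviation — NE.
(A, East, II): Agent 2 can switch to West (-2 → 3). Not NE.
(A, East, III): Agent 3 can switch to I (-4 → 5). Not NE.
(B, West, I): Agent 2 can switch to East (-5 → -3). Not NE.
(B, West, II): Agent 1 can switch to A (1 → 2). Not NE.
(B, West, III): Agent 1 gets 2, best alternative 0; Agent 2 gets 5, best alternative -2; Agent 3 gets 3, best alternative -3. No profitable deviation — NE.
(B, East, I): Agent 1 can switch to A (-5 → 0). Not NE.
(The remaining 2 profiles each have a profitable deviation by the same check.)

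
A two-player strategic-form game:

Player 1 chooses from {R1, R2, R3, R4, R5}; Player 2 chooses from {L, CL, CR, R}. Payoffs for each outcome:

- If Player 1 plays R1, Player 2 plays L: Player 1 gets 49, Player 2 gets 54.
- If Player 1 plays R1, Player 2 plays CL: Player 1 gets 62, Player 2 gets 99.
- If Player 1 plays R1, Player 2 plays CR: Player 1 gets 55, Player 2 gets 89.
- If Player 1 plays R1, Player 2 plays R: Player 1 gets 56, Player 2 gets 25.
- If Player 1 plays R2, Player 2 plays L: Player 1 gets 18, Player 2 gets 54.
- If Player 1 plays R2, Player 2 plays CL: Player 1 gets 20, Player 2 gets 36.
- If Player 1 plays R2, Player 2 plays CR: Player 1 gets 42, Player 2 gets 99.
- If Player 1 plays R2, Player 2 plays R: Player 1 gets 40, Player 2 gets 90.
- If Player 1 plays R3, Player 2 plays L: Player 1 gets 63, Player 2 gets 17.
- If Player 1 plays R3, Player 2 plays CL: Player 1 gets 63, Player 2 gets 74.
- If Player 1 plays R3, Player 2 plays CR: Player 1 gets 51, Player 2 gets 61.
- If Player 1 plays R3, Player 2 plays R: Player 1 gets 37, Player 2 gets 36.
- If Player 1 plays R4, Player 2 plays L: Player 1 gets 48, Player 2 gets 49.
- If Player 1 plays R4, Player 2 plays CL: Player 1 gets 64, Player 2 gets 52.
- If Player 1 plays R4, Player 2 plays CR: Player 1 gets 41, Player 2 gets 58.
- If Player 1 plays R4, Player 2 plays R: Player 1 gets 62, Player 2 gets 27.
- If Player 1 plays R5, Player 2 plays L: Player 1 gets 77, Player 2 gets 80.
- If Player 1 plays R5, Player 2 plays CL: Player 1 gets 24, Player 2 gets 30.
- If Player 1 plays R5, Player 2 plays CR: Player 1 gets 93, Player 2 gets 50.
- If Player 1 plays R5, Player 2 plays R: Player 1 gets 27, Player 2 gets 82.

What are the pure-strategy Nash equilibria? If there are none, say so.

Mark each player's best response to every combination of opponents' strategies; a profile where every player is best-responding is a pure Nash equilibrium.
Player 1 against L: payoffs 49, 18, 63, 48, 77 → best response R5.
Player 1 against CL: payoffs 62, 20, 63, 64, 24 → best response R4.
Player 1 against CR: payoffs 55, 42, 51, 41, 93 → best response R5.
Player 1 against R: payoffs 56, 40, 37, 62, 27 → best response R4.
Player 2 against R1: payoffs 54, 99, 89, 25 → best response CL.
Player 2 against R2: payoffs 54, 36, 99, 90 → best response CR.
Player 2 against R3: payoffs 17, 74, 61, 36 → best response CL.
Player 2 against R4: payoffs 49, 52, 58, 27 → best response CR.
Player 2 against R5: payoffs 80, 30, 50, 82 → best response R.
No profile is a mutual best response for all players.

No pure-strategy Nash equilibrium.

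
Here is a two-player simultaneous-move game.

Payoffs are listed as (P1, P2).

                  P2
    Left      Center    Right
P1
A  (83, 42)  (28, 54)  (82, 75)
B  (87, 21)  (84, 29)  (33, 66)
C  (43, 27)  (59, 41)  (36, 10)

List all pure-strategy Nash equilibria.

P1 against Left: payoffs 83, 87, 43 → best response B.
P1 against Center: payoffs 28, 84, 59 → best response B.
P1 against Right: payoffs 82, 33, 36 → best response A.
P2 against A: payoffs 42, 54, 75 → best response Right.
P2 against B: payoffs 21, 29, 66 → best response Right.
P2 against C: payoffs 27, 41, 10 → best response Center.
Mutual best responses: (A, Right).

(A, Right)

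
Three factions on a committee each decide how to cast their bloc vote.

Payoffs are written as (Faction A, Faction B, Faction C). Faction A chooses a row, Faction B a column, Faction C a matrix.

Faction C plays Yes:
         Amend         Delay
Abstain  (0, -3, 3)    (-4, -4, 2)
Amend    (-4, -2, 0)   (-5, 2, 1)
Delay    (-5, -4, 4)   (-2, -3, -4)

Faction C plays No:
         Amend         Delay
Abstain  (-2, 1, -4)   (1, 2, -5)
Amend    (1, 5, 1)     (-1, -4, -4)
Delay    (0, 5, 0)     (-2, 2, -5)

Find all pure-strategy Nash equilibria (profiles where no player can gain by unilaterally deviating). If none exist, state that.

Mark each player's best response to every combination of opponents' strategies; a profile where every player is best-responding is a pure Nash equilibrium.
Faction A against (Amend, Yes): payoffs 0, -4, -5 → best response Abstain.
Faction A against (Amend, No): payoffs -2, 1, 0 → best response Amend.
Faction A against (Delay, Yes): payoffs -4, -5, -2 → best response Delay.
Faction A against (Delay, No): payoffs 1, -1, -2 → best response Abstain.
Faction B against (Abstain, Yes): payoffs -3, -4 → best response Amend.
Faction B against (Abstain, No): payoffs 1, 2 → best response Delay.
Faction B against (Amend, Yes): payoffs -2, 2 → best response Delay.
Faction B against (Amend, No): payoffs 5, -4 → best response Amend.
Faction B against (Delay, Yes): payoffs -4, -3 → best response Delay.
Faction B against (Delay, No): payoffs 5, 2 → best response Amend.
Faction C against (Abstain, Amend): payoffs 3, -4 → best response Yes.
Faction C against (Abstain, Delay): payoffs 2, -5 → best response Yes.
Faction C against (Amend, Amend): payoffs 0, 1 → best response No.
Faction C against (Amend, Delay): payoffs 1, -4 → best response Yes.
Faction C against (Delay, Amend): payoffs 4, 0 → best response Yes.
Faction C against (Delay, Delay): payoffs -4, -5 → best response Yes.
Mutual best responses: (Abstain, Amend, Yes); (Amend, Amend, No); (Delay, Delay, Yes).

The pure Nash equilibria are (Abstain, Amend, Yes); (Amend, Amend, No); (Delay, Delay, Yes).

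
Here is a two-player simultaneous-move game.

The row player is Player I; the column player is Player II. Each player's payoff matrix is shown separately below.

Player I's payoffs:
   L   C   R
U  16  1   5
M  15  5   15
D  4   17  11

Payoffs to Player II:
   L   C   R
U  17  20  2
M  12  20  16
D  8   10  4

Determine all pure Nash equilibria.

(D, C)

(U, L): Player II can switch to C (17 → 20). Not NE.
(U, C): Player I can switch to M (1 → 5). Not NE.
(U, R): Player I can switch to M (5 → 15). Not NE.
(M, L): Player I can switch to U (15 → 16). Not NE.
(M, C): Player I can switch to D (5 → 17). Not NE.
(M, R): Player II can switch to C (16 → 20). Not NE.
(D, L): Player I can switch to U (4 → 16). Not NE.
(D, C): Player I gets 17, best alternative 5; Player II gets 10, best alternative 8. No profitable deviation — NE.
(D, R): Player I can switch to M (11 → 15). Not NE.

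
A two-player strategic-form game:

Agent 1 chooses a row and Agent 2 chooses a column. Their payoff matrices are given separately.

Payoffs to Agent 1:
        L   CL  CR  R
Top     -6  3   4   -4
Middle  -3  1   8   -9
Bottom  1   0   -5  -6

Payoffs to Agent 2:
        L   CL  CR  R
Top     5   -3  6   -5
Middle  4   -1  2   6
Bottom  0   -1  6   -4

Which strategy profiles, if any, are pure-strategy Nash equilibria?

none

(Top, L): Agent 1 can switch to Middle (-6 → -3). Not NE.
(Top, CL): Agent 2 can switch to L (-3 → 5). Not NE.
(Top, CR): Agent 1 can switch to Middle (4 → 8). Not NE.
(Top, R): Agent 2 can switch to L (-5 → 5). Not NE.
(Middle, L): Agent 1 can switch to Bottom (-3 → 1). Not NE.
(Middle, CL): Agent 1 can switch to Top (1 → 3). Not NE.
(Middle, CR): Agent 2 can switch to L (2 → 4). Not NE.
(Middle, R): Agent 1 can switch to Top (-9 → -4). Not NE.
(Bottom, L): Agent 2 can switch to CR (0 → 6). Not NE.
(Bottom, CL): Agent 1 can switch to Top (0 → 3). Not NE.
(Bottom, CR): Agent 1 can switch to Top (-5 → 4). Not NE.
(Bottom, R): Agent 1 can switch to Top (-6 → -4). Not NE.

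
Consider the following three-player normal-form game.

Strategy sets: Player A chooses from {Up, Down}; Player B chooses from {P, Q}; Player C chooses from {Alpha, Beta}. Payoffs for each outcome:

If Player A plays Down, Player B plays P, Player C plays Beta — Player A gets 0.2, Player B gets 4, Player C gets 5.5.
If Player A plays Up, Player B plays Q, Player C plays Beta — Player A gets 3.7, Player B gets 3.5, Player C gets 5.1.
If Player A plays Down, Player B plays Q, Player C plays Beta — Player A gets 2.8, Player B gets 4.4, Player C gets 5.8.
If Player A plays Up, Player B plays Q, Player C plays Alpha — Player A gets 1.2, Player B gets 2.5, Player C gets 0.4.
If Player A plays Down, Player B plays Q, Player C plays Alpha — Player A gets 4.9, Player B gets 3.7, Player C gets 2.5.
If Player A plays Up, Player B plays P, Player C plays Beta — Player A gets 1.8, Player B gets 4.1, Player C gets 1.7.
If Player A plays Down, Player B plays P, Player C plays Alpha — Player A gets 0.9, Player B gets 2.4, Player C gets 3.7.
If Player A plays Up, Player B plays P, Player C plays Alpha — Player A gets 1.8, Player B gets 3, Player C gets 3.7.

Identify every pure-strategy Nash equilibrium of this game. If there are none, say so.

The unique pure-strategy Nash equilibrium is (Up, P, Alpha).

(Up, P, Alpha): Player A gets 1.8, best alternative 0.9; Player B gets 3, best alternative 2.5; Player C gets 3.7, best alternative 1.7. No profitable deviation — NE.
(Up, P, Beta): Player C can switch to Alpha (1.7 → 3.7). Not NE.
(Up, Q, Alpha): Player A can switch to Down (1.2 → 4.9). Not NE.
(Up, Q, Beta): Player B can switch to P (3.5 → 4.1). Not NE.
(Down, P, Alpha): Player A can switch to Up (0.9 → 1.8). Not NE.
(Down, P, Beta): Player A can switch to Up (0.2 → 1.8). Not NE.
(Down, Q, Alpha): Player C can switch to Beta (2.5 → 5.8). Not NE.
(Down, Q, Beta): Player A can switch to Up (2.8 → 3.7). Not NE.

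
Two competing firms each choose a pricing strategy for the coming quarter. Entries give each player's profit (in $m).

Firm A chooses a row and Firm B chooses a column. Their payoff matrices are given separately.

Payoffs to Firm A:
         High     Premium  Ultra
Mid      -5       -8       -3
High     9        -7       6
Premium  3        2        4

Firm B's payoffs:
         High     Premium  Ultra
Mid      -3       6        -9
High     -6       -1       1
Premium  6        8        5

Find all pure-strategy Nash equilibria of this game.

(Mid, High): Firm A can switch to High (-5 → 9). Not NE.
(Mid, Premium): Firm A can switch to High (-8 → -7). Not NE.
(Mid, Ultra): Firm A can switch to High (-3 → 6). Not NE.
(High, High): Firm B can switch to Premium (-6 → -1). Not NE.
(High, Premium): Firm A can switch to Premium (-7 → 2). Not NE.
(High, Ultra): Firm A gets 6, best alternative 4; Firm B gets 1, best alternative -1. No profitable deviation — NE.
(Premium, High): Firm A can switch to High (3 → 9). Not NE.
(Premium, Premium): Firm A gets 2, best alternative -7; Firm B gets 8, best alternative 6. No profitable deviation — NE.
(Premium, Ultra): Firm A can switch to High (4 → 6). Not NE.

(High, Ultra) and (Premium, Premium)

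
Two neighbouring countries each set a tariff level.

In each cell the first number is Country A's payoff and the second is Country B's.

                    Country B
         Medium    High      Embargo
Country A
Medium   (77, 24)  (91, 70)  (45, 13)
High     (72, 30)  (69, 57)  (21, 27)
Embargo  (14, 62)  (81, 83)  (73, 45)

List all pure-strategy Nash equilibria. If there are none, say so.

Pure NE: (Medium, High)

(Medium, Medium): Country B can switch to High (24 → 70). Not NE.
(Medium, High): Country A gets 91, best alternative 81; Country B gets 70, best alternative 24. No profitable deviation — NE.
(Medium, Embargo): Country A can switch to Embargo (45 → 73). Not NE.
(High, Medium): Country A can switch to Medium (72 → 77). Not NE.
(High, High): Country A can switch to Medium (69 → 91). Not NE.
(High, Embargo): Country A can switch to Medium (21 → 45). Not NE.
(Embargo, Medium): Country A can switch to Medium (14 → 77). Not NE.
(Embargo, High): Country A can switch to Medium (81 → 91). Not NE.
(Embargo, Embargo): Country B can switch to Medium (45 → 62). Not NE.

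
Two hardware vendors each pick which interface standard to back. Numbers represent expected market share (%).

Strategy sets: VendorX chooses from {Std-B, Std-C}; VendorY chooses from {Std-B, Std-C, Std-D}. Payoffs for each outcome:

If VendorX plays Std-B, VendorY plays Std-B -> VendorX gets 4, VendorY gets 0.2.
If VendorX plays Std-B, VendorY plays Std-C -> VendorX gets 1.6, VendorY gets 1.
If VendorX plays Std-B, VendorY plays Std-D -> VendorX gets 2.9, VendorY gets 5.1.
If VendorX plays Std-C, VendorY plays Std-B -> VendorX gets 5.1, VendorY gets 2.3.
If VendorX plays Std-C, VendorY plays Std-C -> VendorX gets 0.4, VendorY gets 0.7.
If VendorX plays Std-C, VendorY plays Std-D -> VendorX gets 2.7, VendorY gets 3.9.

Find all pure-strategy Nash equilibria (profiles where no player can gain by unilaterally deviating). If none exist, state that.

(Std-B, Std-B): VendorX can switch to Std-C (4 → 5.1). Not NE.
(Std-B, Std-C): VendorY can switch to Std-D (1 → 5.1). Not NE.
(Std-B, Std-D): VendorX gets 2.9, best alternative 2.7; VendorY gets 5.1, best alternative 1. No profitable deviation — NE.
(Std-C, Std-B): VendorY can switch to Std-D (2.3 → 3.9). Not NE.
(Std-C, Std-C): VendorX can switch to Std-B (0.4 → 1.6). Not NE.
(Std-C, Std-D): VendorX can switch to Std-B (2.7 → 2.9). Not NE.

The unique pure-strategy Nash equilibrium is (Std-B, Std-D).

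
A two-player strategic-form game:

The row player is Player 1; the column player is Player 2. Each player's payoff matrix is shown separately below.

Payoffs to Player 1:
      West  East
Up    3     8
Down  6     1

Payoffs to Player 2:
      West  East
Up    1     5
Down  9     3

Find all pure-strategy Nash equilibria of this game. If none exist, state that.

Player 1 against West: payoffs 3, 6 → best response Down.
Player 1 against East: payoffs 8, 1 → best response Up.
Player 2 against Up: payoffs 1, 5 → best response East.
Player 2 against Down: payoffs 9, 3 → best response West.
Mutual best responses: (Up, East); (Down, West).

(Up, East), (Down, West)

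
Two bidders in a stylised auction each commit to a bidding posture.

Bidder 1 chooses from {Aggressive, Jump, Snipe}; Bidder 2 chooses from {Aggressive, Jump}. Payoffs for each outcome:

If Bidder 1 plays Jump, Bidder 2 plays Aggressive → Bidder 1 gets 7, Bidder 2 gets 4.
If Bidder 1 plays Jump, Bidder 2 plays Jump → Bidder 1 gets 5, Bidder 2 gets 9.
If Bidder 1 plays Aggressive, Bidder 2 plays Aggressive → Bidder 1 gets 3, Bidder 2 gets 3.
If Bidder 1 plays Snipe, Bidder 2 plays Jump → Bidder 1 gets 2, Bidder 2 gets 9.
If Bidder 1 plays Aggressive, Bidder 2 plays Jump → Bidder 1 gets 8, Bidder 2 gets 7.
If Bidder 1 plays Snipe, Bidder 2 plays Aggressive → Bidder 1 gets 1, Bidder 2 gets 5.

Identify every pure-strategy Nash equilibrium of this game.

(Aggressive, Jump)

(Aggressive, Aggressive): Bidder 1 can switch to Jump (3 → 7). Not NE.
(Aggressive, Jump): Bidder 1 gets 8, best alternative 5; Bidder 2 gets 7, best alternative 3. No profitable deviation — NE.
(Jump, Aggressive): Bidder 2 can switch to Jump (4 → 9). Not NE.
(Jump, Jump): Bidder 1 can switch to Aggressive (5 → 8). Not NE.
(Snipe, Aggressive): Bidder 1 can switch to Aggressive (1 → 3). Not NE.
(Snipe, Jump): Bidder 1 can switch to Aggressive (2 → 8). Not NE.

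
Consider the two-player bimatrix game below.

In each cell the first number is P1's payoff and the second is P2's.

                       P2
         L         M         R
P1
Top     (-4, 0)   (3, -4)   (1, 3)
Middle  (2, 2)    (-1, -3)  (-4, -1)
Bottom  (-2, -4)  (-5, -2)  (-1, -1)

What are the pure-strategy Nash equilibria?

P1 against L: payoffs -4, 2, -2 → best response Middle.
P1 against M: payoffs 3, -1, -5 → best response Top.
P1 against R: payoffs 1, -4, -1 → best response Top.
P2 against Top: payoffs 0, -4, 3 → best response R.
P2 against Middle: payoffs 2, -3, -1 → best response L.
P2 against Bottom: payoffs -4, -2, -1 → best response R.
Mutual best responses: (Top, R); (Middle, L).

(Top, R) and (Middle, L)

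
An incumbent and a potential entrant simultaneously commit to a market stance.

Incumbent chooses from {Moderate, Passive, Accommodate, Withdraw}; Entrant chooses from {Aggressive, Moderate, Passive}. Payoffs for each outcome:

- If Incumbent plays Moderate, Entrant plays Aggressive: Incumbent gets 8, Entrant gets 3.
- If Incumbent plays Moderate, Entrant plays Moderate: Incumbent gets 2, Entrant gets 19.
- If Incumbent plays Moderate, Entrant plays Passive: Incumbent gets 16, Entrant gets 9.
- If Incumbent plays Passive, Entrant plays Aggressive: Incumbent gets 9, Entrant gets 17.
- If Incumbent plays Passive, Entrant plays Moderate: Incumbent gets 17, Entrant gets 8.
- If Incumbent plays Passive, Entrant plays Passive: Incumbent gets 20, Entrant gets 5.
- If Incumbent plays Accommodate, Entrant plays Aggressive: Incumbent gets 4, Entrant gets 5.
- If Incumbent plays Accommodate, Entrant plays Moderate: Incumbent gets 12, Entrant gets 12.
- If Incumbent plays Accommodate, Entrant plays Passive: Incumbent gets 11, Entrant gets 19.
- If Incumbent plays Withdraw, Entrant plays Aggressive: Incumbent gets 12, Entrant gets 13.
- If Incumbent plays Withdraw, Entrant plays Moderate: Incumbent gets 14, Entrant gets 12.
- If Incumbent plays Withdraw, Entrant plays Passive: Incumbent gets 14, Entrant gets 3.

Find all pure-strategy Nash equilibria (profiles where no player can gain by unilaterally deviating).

Incumbent against Aggressive: payoffs 8, 9, 4, 12 → best response Withdraw.
Incumbent against Moderate: payoffs 2, 17, 12, 14 → best response Passive.
Incumbent against Passive: payoffs 16, 20, 11, 14 → best response Passive.
Entrant against Moderate: payoffs 3, 19, 9 → best response Moderate.
Entrant against Passive: payoffs 17, 8, 5 → best response Aggressive.
Entrant against Accommodate: payoffs 5, 12, 19 → best response Passive.
Entrant against Withdraw: payoffs 13, 12, 3 → best response Aggressive.
Mutual best responses: (Withdraw, Aggressive).

Pure NE: (Withdraw, Aggressive)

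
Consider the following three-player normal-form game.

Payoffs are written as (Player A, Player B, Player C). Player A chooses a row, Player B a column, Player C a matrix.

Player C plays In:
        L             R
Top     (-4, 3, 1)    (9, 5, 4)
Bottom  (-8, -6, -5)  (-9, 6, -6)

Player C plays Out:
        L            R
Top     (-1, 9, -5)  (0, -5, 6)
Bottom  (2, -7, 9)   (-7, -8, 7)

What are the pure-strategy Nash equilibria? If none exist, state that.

Player A against (L, In): payoffs -4, -8 → best response Top.
Player A against (L, Out): payoffs -1, 2 → best response Bottom.
Player A against (R, In): payoffs 9, -9 → best response Top.
Player A against (R, Out): payoffs 0, -7 → best response Top.
Player B against (Top, In): payoffs 3, 5 → best response R.
Player B against (Top, Out): payoffs 9, -5 → best response L.
Player B against (Bottom, In): payoffs -6, 6 → best response R.
Player B against (Bottom, Out): payoffs -7, -8 → best response L.
Player C against (Top, L): payoffs 1, -5 → best response In.
Player C against (Top, R): payoffs 4, 6 → best response Out.
Player C against (Bottom, L): payoffs -5, 9 → best response Out.
Player C against (Bottom, R): payoffs -6, 7 → best response Out.
Mutual best responses: (Bottom, L, Out).

The unique pure-strategy Nash equilibrium is (Bottom, L, Out).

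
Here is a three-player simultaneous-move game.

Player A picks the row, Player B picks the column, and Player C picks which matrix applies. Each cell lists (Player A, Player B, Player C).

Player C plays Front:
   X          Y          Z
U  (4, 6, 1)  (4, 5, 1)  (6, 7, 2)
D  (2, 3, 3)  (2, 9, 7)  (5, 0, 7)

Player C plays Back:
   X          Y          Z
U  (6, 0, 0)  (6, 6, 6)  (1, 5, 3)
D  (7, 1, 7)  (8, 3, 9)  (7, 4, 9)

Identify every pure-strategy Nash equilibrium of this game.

Player A against (X, Front): payoffs 4, 2 → best response U.
Player A against (X, Back): payoffs 6, 7 → best response D.
Player A against (Y, Front): payoffs 4, 2 → best response U.
Player A against (Y, Back): payoffs 6, 8 → best response D.
Player A against (Z, Front): payoffs 6, 5 → best response U.
Player A against (Z, Back): payoffs 1, 7 → best response D.
Player B against (U, Front): payoffs 6, 5, 7 → best response Z.
Player B against (U, Back): payoffs 0, 6, 5 → best response Y.
Player B against (D, Front): payoffs 3, 9, 0 → best response Y.
Player B against (D, Back): payoffs 1, 3, 4 → best response Z.
Player C against (U, X): payoffs 1, 0 → best response Front.
Player C against (U, Y): payoffs 1, 6 → best response Back.
Player C against (U, Z): payoffs 2, 3 → best response Back.
Player C against (D, X): payoffs 3, 7 → best response Back.
Player C against (D, Y): payoffs 7, 9 → best response Back.
Player C against (D, Z): payoffs 7, 9 → best response Back.
Mutual best responses: (D, Z, Back).

Pure NE: (D, Z, Back)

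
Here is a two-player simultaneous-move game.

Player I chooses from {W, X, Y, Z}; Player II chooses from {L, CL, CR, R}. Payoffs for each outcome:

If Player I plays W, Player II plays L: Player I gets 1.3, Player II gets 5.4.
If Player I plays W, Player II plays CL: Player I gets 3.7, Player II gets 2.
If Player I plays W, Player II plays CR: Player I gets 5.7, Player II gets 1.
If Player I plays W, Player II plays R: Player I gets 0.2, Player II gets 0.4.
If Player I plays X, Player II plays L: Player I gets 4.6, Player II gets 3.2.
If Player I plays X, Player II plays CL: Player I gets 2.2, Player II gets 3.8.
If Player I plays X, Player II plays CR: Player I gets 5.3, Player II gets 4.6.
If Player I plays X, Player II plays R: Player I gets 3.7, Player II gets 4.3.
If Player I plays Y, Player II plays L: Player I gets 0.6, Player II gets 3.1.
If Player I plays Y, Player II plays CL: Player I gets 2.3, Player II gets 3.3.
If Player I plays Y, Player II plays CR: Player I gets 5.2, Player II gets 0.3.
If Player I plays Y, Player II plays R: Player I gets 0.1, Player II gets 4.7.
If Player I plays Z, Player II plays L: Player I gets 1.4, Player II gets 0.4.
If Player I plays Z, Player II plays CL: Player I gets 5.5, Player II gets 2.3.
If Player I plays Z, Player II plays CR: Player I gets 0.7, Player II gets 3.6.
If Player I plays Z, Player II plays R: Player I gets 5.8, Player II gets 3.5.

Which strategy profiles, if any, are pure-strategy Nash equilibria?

Mark each player's best response to every combination of opponents' strategies; a profile where every player is best-responding is a pure Nash equilibrium.
Player I against L: payoffs 1.3, 4.6, 0.6, 1.4 → best response X.
Player I against CL: payoffs 3.7, 2.2, 2.3, 5.5 → best response Z.
Player I against CR: payoffs 5.7, 5.3, 5.2, 0.7 → best response W.
Player I against R: payoffs 0.2, 3.7, 0.1, 5.8 → best response Z.
Player II against W: payoffs 5.4, 2, 1, 0.4 → best response L.
Player II against X: payoffs 3.2, 3.8, 4.6, 4.3 → best response CR.
Player II against Y: payoffs 3.1, 3.3, 0.3, 4.7 → best response R.
Player II against Z: payoffs 0.4, 2.3, 3.6, 3.5 → best response CR.
No profile is a mutual best response for all players.

No pure-strategy Nash equilibrium.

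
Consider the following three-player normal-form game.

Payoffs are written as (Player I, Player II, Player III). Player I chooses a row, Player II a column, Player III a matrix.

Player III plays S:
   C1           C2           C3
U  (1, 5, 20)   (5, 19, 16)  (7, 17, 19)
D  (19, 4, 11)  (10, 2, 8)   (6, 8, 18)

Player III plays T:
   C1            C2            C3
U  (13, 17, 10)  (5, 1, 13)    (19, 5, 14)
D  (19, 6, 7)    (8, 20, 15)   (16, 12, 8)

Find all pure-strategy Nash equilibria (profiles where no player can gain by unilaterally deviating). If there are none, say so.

Player I against (C1, S): payoffs 1, 19 → best response D.
Player I against (C1, T): payoffs 13, 19 → best response D.
Player I against (C2, S): payoffs 5, 10 → best response D.
Player I against (C2, T): payoffs 5, 8 → best response D.
Player I against (C3, S): payoffs 7, 6 → best response U.
Player I against (C3, T): payoffs 19, 16 → best response U.
Player II against (U, S): payoffs 5, 19, 17 → best response C2.
Player II against (U, T): payoffs 17, 1, 5 → best response C1.
Player II against (D, S): payoffs 4, 2, 8 → best response C3.
Player II against (D, T): payoffs 6, 20, 12 → best response C2.
Player III against (U, C1): payoffs 20, 10 → best response S.
Player III against (U, C2): payoffs 16, 13 → best response S.
Player III against (U, C3): payoffs 19, 14 → best response S.
Player III against (D, C1): payoffs 11, 7 → best response S.
Player III against (D, C2): payoffs 8, 15 → best response T.
Player III against (D, C3): payoffs 18, 8 → best response S.
Mutual best responses: (D, C2, T).

(D, C2, T)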